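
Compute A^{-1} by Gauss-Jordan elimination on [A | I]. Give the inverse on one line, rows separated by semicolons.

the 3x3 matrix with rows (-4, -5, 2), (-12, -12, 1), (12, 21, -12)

inverse = [-41/16 3/8 -19/48; 11/4 -1/2 5/12; 9/4 -1/2 1/4]

Gauss-Jordan on [A | I]:
R1 <- (1/-4)*R1:  [    1   5/4  -1/2  |  -1/4     0     0 ]
R2 <- R2 - (-12)*R1:  [  0   3  -5  |  -3   1   0 ]
R3 <- R3 - (12)*R1:  [  0   6  -6  |   3   0   1 ]
R2 <- (1/3)*R2:  [    0     1  -5/3  |    -1   1/3     0 ]
R1 <- R1 - (5/4)*R2:  [     1      0  19/12  |      1  -5/12      0 ]
R3 <- R3 - (6)*R2:  [  0   0   4  |   9  -2   1 ]
R3 <- (1/4)*R3:  [    0     0     1  |   9/4  -1/2   1/4 ]
R1 <- R1 - (19/12)*R3:  [      1       0       0  |  -41/16     3/8  -19/48 ]
R2 <- R2 - (-5/3)*R3:  [    0     1     0  |  11/4  -1/2  5/12 ]
Right block of [I | A^{-1}] is the inverse:
[ -41/16   3/8  -19/48 ]
[   11/4  -1/2    5/12 ]
[    9/4  -1/2     1/4 ]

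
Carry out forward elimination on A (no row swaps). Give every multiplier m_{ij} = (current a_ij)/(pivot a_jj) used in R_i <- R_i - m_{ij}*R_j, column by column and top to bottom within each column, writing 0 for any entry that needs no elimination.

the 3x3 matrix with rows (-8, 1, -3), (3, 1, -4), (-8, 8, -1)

multipliers: -3/8, 1, 56/11

Forward elimination:
R2 <- R2 - (-3/8)*R1:  [     0   11/8  -41/8 ]
R3 <- R3 - (1)*R1:  [ 0  7  2 ]
R3 <- R3 - (56/11)*R2:  [      0       0  309/11 ]
Multipliers (in order of application): m_{21} = -3/8, m_{31} = 1, m_{32} = 56/11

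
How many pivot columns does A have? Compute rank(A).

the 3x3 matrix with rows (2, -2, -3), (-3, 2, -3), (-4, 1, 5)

rank(A) = 3

Row reduction:
R2 <- R2 - (-3/2)*R1:  [     0     -1  -15/2 ]
R3 <- R3 - (-2)*R1:  [  0  -3  -1 ]
R3 <- R3 - (3)*R2:  [    0     0  43/2 ]
Row echelon form:
[ 2  -2     -3 ]
[ 0  -1  -15/2 ]
[ 0   0   43/2 ]
Nonzero rows / pivot columns: 3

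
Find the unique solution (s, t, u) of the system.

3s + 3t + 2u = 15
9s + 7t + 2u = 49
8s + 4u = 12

Forward elimination on [A|b]:
R2 <- R2 - (3)*R1:  [  0  -2  -4   4 ]
R3 <- R3 - (8/3)*R1:  [    0    -8  -4/3   -28 ]
R3 <- R3 - (4)*R2:  [    0     0  44/3   -44 ]
Row echelon form:
[ 3   3     2  |   15 ]
[ 0  -2    -4  |    4 ]
[ 0   0  44/3  |  -44 ]
Back-substitution:
u = (-44) / (44/3) = -3
t = (4 - (-4)*(-3)) / -2 = 4
s = (15 - (3)*(4) - (2)*(-3)) / 3 = 3

(3, 4, -3)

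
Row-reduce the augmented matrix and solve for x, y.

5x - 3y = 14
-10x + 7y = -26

Forward elimination on [A|b]:
R2 <- R2 - (-2)*R1:  [ 0  1  2 ]
Row echelon form:
[ 5  -3  |  14 ]
[ 0   1  |   2 ]
Back-substitution:
y = (2) / 1 = 2
x = (14 - (-3)*(2)) / 5 = 4

(4, 2)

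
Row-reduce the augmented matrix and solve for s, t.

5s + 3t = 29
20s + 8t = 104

Forward elimination on [A|b]:
R2 <- R2 - (4)*R1:  [   0   -4  -12 ]
Row echelon form:
[ 5   3  |   29 ]
[ 0  -4  |  -12 ]
Back-substitution:
t = (-12) / -4 = 3
s = (29 - (3)*(3)) / 5 = 4

(4, 3)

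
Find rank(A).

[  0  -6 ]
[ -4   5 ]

rank(A) = 2

Row reduction:
R1 <-> R2   (pivot in column 1 was zero)
[ -4   5 ]
[  0  -6 ]
Row echelon form:
[ -4   5 ]
[  0  -6 ]
Nonzero rows / pivot columns: 2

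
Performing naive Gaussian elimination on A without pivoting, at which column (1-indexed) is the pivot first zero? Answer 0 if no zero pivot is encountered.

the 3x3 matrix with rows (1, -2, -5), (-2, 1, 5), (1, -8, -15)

first zero-pivot column = 3

Naive forward elimination:
R2 <- R2 - (-2)*R1:  [  0  -3  -5 ]
R3 <- R3 - (1)*R1:  [   0   -6  -10 ]
R3 <- R3 - (2)*R2:  [ 0  0  0 ]
Matrix at this point:
[ 1  -2  -5 ]
[ 0  -3  -5 ]
[ 0   0   0 ]
Pivot entry (3,3) in the last row is zero and there are no rows below to swap with -> zero pivot in column 3 (A is singular).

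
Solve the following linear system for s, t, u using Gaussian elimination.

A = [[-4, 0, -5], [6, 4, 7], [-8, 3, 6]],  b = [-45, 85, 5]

(5, 5, 5)

Forward elimination on [A|b]:
R2 <- R2 - (-3/2)*R1:  [    0     4  -1/2  35/2 ]
R3 <- R3 - (2)*R1:  [  0   3  16  95 ]
R3 <- R3 - (3/4)*R2:  [     0      0  131/8  655/8 ]
Row echelon form:
[ -4  0     -5  |    -45 ]
[  0  4   -1/2  |   35/2 ]
[  0  0  131/8  |  655/8 ]
Back-substitution:
u = (655/8) / (131/8) = 5
t = (35/2 - (-1/2)*(5)) / 4 = 5
s = (-45 - (-5)*(5)) / -4 = 5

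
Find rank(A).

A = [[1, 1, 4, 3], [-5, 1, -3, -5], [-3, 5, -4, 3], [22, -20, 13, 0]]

rank(A) = 3

Row reduction:
R2 <- R2 - (-5)*R1:  [  0   6  17  10 ]
R3 <- R3 - (-3)*R1:  [  0   8   8  12 ]
R4 <- R4 - (22)*R1:  [   0  -42  -75  -66 ]
R3 <- R3 - (4/3)*R2:  [     0      0  -44/3   -4/3 ]
R4 <- R4 - (-7)*R2:  [  0   0  44   4 ]
R4 <- R4 - (-3)*R3:  [ 0  0  0  0 ]
Row echelon form:
[ 1  1      4     3 ]
[ 0  6     17    10 ]
[ 0  0  -44/3  -4/3 ]
[ 0  0      0     0 ]
Nonzero rows / pivot columns: 3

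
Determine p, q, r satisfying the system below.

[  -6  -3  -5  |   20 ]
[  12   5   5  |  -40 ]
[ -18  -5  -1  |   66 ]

Forward elimination on [A|b]:
R2 <- R2 - (-2)*R1:  [  0  -1  -5   0 ]
R3 <- R3 - (3)*R1:  [  0   4  14   6 ]
R3 <- R3 - (-4)*R2:  [  0   0  -6   6 ]
Row echelon form:
[ -6  -3  -5  |  20 ]
[  0  -1  -5  |   0 ]
[  0   0  -6  |   6 ]
Back-substitution:
r = (6) / -6 = -1
q = (0 - (-5)*(-1)) / -1 = 5
p = (20 - (-3)*(5) - (-5)*(-1)) / -6 = -5

(-5, 5, -1)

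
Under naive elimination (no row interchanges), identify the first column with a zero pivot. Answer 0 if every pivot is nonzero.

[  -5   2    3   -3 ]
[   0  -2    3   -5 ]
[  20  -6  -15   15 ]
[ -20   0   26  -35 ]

first zero-pivot column = 3

Naive forward elimination:
R3 <- R3 - (-4)*R1:  [  0   2  -3   3 ]
R4 <- R4 - (4)*R1:  [   0   -8   14  -23 ]
R3 <- R3 - (-1)*R2:  [  0   0   0  -2 ]
R4 <- R4 - (4)*R2:  [  0   0   2  -3 ]
Matrix at this point:
[ -5   2  3  -3 ]
[  0  -2  3  -5 ]
[  0   0  0  -2 ]
[  0   0  2  -3 ]
Pivot entry (3,3) is zero but row 4 has 2 in column 3 -> naive elimination stops; a row interchange (e.g. R3 <-> R4) would be required here.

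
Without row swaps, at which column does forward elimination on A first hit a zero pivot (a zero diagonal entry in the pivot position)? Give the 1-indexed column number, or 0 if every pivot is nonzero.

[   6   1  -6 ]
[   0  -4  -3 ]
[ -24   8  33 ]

Naive forward elimination:
R3 <- R3 - (-4)*R1:  [  0  12   9 ]
R3 <- R3 - (-3)*R2:  [ 0  0  0 ]
Matrix at this point:
[ 6   1  -6 ]
[ 0  -4  -3 ]
[ 0   0   0 ]
Pivot entry (3,3) in the last row is zero and there are no rows below to swap with -> zero pivot in column 3 (A is singular).

first zero-pivot column = 3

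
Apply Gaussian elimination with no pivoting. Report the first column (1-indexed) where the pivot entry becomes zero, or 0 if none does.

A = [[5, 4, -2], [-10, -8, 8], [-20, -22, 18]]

Naive forward elimination:
R2 <- R2 - (-2)*R1:  [ 0  0  4 ]
R3 <- R3 - (-4)*R1:  [  0  -6  10 ]
Matrix at this point:
[ 5   4  -2 ]
[ 0   0   4 ]
[ 0  -6  10 ]
Pivot entry (2,2) is zero but row 3 has -6 in column 2 -> naive elimination stops; a row interchange (e.g. R2 <-> R3) would be required here.

first zero-pivot column = 2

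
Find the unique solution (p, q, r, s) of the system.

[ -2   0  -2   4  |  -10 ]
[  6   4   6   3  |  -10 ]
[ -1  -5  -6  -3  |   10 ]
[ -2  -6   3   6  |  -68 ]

Forward elimination on [A|b]:
R2 <- R2 - (-3)*R1:  [   0    4    0   15  -40 ]
R3 <- R3 - (1/2)*R1:  [  0  -5  -5  -5  15 ]
R4 <- R4 - (1)*R1:  [   0   -6    5    2  -58 ]
R3 <- R3 - (-5/4)*R2:  [    0     0    -5  55/4   -35 ]
R4 <- R4 - (-3/2)*R2:  [    0     0     5  49/2  -118 ]
R4 <- R4 - (-1)*R3:  [     0      0      0  153/4   -153 ]
Row echelon form:
[ -2  0  -2      4  |   -10 ]
[  0  4   0     15  |   -40 ]
[  0  0  -5   55/4  |   -35 ]
[  0  0   0  153/4  |  -153 ]
Back-substitution:
s = (-153) / (153/4) = -4
r = (-35 - (55/4)*(-4)) / -5 = -4
q = (-40 - (15)*(-4)) / 4 = 5
p = (-10 - (-2)*(-4) - (4)*(-4)) / -2 = 1

(1, 5, -4, -4)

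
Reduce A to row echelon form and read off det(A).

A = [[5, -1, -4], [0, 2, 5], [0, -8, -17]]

Forward elimination:
R3 <- R3 - (-4)*R2:  [ 0  0  3 ]
Upper-triangular form:
[ 5  -1  -4 ]
[ 0   2   5 ]
[ 0   0   3 ]
det(A) = (-1)^0 * (5) * (2) * (3) = 30  (0 row swaps -> sign +1)

det(A) = 30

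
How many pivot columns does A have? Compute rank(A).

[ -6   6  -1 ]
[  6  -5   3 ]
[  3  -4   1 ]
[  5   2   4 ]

Row reduction:
R2 <- R2 - (-1)*R1:  [ 0  1  2 ]
R3 <- R3 - (-1/2)*R1:  [   0   -1  1/2 ]
R4 <- R4 - (-5/6)*R1:  [    0     7  19/6 ]
R3 <- R3 - (-1)*R2:  [   0    0  5/2 ]
R4 <- R4 - (7)*R2:  [     0      0  -65/6 ]
R4 <- R4 - (-13/3)*R3:  [ 0  0  0 ]
Row echelon form:
[ -6  6   -1 ]
[  0  1    2 ]
[  0  0  5/2 ]
[  0  0    0 ]
Nonzero rows / pivot columns: 3

rank(A) = 3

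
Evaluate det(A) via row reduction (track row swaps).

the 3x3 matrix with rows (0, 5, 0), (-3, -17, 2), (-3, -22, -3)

det(A) = -75

Forward elimination:
R1 <-> R2   (pivot in column 1 was zero)
[ -3  -17   2 ]
[  0    5   0 ]
[ -3  -22  -3 ]
R3 <- R3 - (1)*R1:  [  0  -5  -5 ]
R3 <- R3 - (-1)*R2:  [  0   0  -5 ]
Upper-triangular form:
[ -3  -17   2 ]
[  0    5   0 ]
[  0    0  -5 ]
det(A) = (-1)^1 * (-3) * (5) * (-5) = -75  (1 row swap -> sign -1)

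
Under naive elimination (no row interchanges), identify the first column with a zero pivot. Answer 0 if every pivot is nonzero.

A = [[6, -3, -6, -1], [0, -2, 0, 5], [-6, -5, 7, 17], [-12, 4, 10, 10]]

first zero-pivot column = 0

Naive forward elimination:
R3 <- R3 - (-1)*R1:  [  0  -8   1  16 ]
R4 <- R4 - (-2)*R1:  [  0  -2  -2   8 ]
R3 <- R3 - (4)*R2:  [  0   0   1  -4 ]
R4 <- R4 - (1)*R2:  [  0   0  -2   3 ]
R4 <- R4 - (-2)*R3:  [  0   0   0  -5 ]
All pivots nonzero; naive elimination completes without hitting a zero pivot.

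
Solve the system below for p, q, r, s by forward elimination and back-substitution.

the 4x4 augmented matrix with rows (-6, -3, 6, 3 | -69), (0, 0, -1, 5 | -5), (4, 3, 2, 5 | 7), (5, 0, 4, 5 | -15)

(3, 5, -5, -2)

Forward elimination on [A|b]:
R3 <- R3 - (-2/3)*R1:  [   0    1    6    7  -39 ]
R4 <- R4 - (-5/6)*R1:  [      0    -5/2       9    15/2  -145/2 ]
R2 <-> R3   (pivot in column 2 was zero)
[ -6    -3   6     3     -69 ]
[  0     1   6     7     -39 ]
[  0     0  -1     5      -5 ]
[  0  -5/2   9  15/2  -145/2 ]
R4 <- R4 - (-5/2)*R2:  [    0     0    24    25  -170 ]
R4 <- R4 - (-24)*R3:  [    0     0     0   145  -290 ]
Row echelon form:
[ -6  -3   6    3  |   -69 ]
[  0   1   6    7  |   -39 ]
[  0   0  -1    5  |    -5 ]
[  0   0   0  145  |  -290 ]
Back-substitution:
s = (-290) / 145 = -2
r = (-5 - (5)*(-2)) / -1 = -5
q = (-39 - (6)*(-5) - (7)*(-2)) / 1 = 5
p = (-69 - (-3)*(5) - (6)*(-5) - (3)*(-2)) / -6 = 3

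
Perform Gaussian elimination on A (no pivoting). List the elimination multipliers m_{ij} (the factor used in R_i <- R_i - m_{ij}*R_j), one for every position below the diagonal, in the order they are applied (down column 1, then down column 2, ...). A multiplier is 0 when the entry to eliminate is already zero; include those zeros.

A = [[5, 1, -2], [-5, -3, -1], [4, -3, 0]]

multipliers: -1, 4/5, 19/10

Forward elimination:
R2 <- R2 - (-1)*R1:  [  0  -2  -3 ]
R3 <- R3 - (4/5)*R1:  [     0  -19/5    8/5 ]
R3 <- R3 - (19/10)*R2:  [     0      0  73/10 ]
Multipliers (in order of application): m_{21} = -1, m_{31} = 4/5, m_{32} = 19/10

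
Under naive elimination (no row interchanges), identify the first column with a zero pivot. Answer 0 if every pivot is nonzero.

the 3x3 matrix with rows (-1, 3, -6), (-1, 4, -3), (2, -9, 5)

first zero-pivot column = 0

Naive forward elimination:
R2 <- R2 - (1)*R1:  [ 0  1  3 ]
R3 <- R3 - (-2)*R1:  [  0  -3  -7 ]
R3 <- R3 - (-3)*R2:  [ 0  0  2 ]
All pivots nonzero; naive elimination completes without hitting a zero pivot.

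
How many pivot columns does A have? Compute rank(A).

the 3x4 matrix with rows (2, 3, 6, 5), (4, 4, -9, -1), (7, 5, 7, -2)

Row reduction:
R2 <- R2 - (2)*R1:  [   0   -2  -21  -11 ]
R3 <- R3 - (7/2)*R1:  [     0  -11/2    -14  -39/2 ]
R3 <- R3 - (11/4)*R2:  [     0      0  175/4   43/4 ]
Row echelon form:
[ 2   3      6     5 ]
[ 0  -2    -21   -11 ]
[ 0   0  175/4  43/4 ]
Nonzero rows / pivot columns: 3

rank(A) = 3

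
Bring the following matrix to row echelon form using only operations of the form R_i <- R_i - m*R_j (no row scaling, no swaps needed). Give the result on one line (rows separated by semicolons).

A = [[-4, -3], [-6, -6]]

REF = [-4 -3; 0 -3/2]

Forward elimination:
R2 <- R2 - (3/2)*R1:  [    0  -3/2 ]
Row echelon form:
[ -4    -3 ]
[  0  -3/2 ]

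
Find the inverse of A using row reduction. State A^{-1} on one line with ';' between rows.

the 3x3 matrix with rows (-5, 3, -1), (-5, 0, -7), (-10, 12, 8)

Gauss-Jordan on [A | I]:
R1 <- (1/-5)*R1:  [    1  -3/5   1/5  |  -1/5     0     0 ]
R2 <- R2 - (-5)*R1:  [  0  -3  -6  |  -1   1   0 ]
R3 <- R3 - (-10)*R1:  [  0   6  10  |  -2   0   1 ]
R2 <- (1/-3)*R2:  [    0     1     2  |   1/3  -1/3     0 ]
R1 <- R1 - (-3/5)*R2:  [    1     0   7/5  |     0  -1/5     0 ]
R3 <- R3 - (6)*R2:  [  0   0  -2  |  -4   2   1 ]
R3 <- (1/-2)*R3:  [    0     0     1  |     2    -1  -1/2 ]
R1 <- R1 - (7/5)*R3:  [     1      0      0  |  -14/5    6/5   7/10 ]
R2 <- R2 - (2)*R3:  [     0      1      0  |  -11/3    5/3      1 ]
Right block of [I | A^{-1}] is the inverse:
[ -14/5  6/5  7/10 ]
[ -11/3  5/3     1 ]
[     2   -1  -1/2 ]

inverse = [-14/5 6/5 7/10; -11/3 5/3 1; 2 -1 -1/2]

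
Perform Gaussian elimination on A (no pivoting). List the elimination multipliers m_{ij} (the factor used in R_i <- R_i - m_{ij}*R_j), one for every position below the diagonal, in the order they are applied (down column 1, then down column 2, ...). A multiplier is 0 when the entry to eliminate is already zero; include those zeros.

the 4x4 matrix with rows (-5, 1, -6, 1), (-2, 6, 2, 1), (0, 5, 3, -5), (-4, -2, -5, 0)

Forward elimination:
R2 <- R2 - (2/5)*R1:  [    0  28/5  22/5   3/5 ]
R3: entry in column 1 is already 0 -> m_{31} = 0 (no row operation needed)
R4 <- R4 - (4/5)*R1:  [     0  -14/5   -1/5   -4/5 ]
R3 <- R3 - (25/28)*R2:  [       0        0   -13/14  -155/28 ]
R4 <- R4 - (-1/2)*R2:  [    0     0     2  -1/2 ]
R4 <- R4 - (-28/13)*R3:  [       0        0        0  -323/26 ]
Multipliers (in order of application): m_{21} = 2/5, m_{31} = 0, m_{41} = 4/5, m_{32} = 25/28, m_{42} = -1/2, m_{43} = -28/13

multipliers: 2/5, 0, 4/5, 25/28, -1/2, -28/13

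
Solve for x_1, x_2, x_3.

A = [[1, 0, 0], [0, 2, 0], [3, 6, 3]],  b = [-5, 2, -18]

(-5, 1, -3)

Forward elimination on [A|b]:
R3 <- R3 - (3)*R1:  [  0   6   3  -3 ]
R3 <- R3 - (3)*R2:  [  0   0   3  -9 ]
Row echelon form:
[ 1  0  0  |  -5 ]
[ 0  2  0  |   2 ]
[ 0  0  3  |  -9 ]
Back-substitution:
x_3 = (-9) / 3 = -3
x_2 = (2) / 2 = 1
x_1 = (-5) / 1 = -5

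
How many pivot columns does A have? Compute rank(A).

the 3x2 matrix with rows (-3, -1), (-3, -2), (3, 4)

Row reduction:
R2 <- R2 - (1)*R1:  [  0  -1 ]
R3 <- R3 - (-1)*R1:  [ 0  3 ]
R3 <- R3 - (-3)*R2:  [ 0  0 ]
Row echelon form:
[ -3  -1 ]
[  0  -1 ]
[  0   0 ]
Nonzero rows / pivot columns: 2

rank(A) = 2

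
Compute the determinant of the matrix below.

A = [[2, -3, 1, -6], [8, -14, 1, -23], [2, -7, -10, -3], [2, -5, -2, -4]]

Forward elimination:
R2 <- R2 - (4)*R1:  [  0  -2  -3   1 ]
R3 <- R3 - (1)*R1:  [   0   -4  -11    3 ]
R4 <- R4 - (1)*R1:  [  0  -2  -3   2 ]
R3 <- R3 - (2)*R2:  [  0   0  -5   1 ]
R4 <- R4 - (1)*R2:  [ 0  0  0  1 ]
Upper-triangular form:
[ 2  -3   1  -6 ]
[ 0  -2  -3   1 ]
[ 0   0  -5   1 ]
[ 0   0   0   1 ]
det(A) = (-1)^0 * (2) * (-2) * (-5) * (1) = 20  (0 row swaps -> sign +1)

det(A) = 20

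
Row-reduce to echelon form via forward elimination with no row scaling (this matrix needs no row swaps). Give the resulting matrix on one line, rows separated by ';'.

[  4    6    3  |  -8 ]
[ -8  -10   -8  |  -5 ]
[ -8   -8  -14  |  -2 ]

Forward elimination:
R2 <- R2 - (-2)*R1:  [   0    2   -2  -21 ]
R3 <- R3 - (-2)*R1:  [   0    4   -8  -18 ]
R3 <- R3 - (2)*R2:  [  0   0  -4  24 ]
Row echelon form:
[ 4  6   3  |   -8 ]
[ 0  2  -2  |  -21 ]
[ 0  0  -4  |   24 ]

REF = [4 6 3 -8; 0 2 -2 -21; 0 0 -4 24]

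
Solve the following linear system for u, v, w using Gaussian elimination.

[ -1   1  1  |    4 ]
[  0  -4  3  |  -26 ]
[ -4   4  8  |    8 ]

Forward elimination on [A|b]:
R3 <- R3 - (4)*R1:  [  0   0   4  -8 ]
Row echelon form:
[ -1   1  1  |    4 ]
[  0  -4  3  |  -26 ]
[  0   0  4  |   -8 ]
Back-substitution:
w = (-8) / 4 = -2
v = (-26 - (3)*(-2)) / -4 = 5
u = (4 - (1)*(5) - (1)*(-2)) / -1 = -1

(-1, 5, -2)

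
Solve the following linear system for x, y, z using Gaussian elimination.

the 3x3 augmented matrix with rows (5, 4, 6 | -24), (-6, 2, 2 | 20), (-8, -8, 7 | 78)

Forward elimination on [A|b]:
R2 <- R2 - (-6/5)*R1:  [     0   34/5   46/5  -44/5 ]
R3 <- R3 - (-8/5)*R1:  [     0   -8/5   83/5  198/5 ]
R3 <- R3 - (-4/17)*R2:  [      0       0  319/17  638/17 ]
Row echelon form:
[ 5     4       6  |     -24 ]
[ 0  34/5    46/5  |   -44/5 ]
[ 0     0  319/17  |  638/17 ]
Back-substitution:
z = (638/17) / (319/17) = 2
y = (-44/5 - (46/5)*(2)) / (34/5) = -4
x = (-24 - (4)*(-4) - (6)*(2)) / 5 = -4

(-4, -4, 2)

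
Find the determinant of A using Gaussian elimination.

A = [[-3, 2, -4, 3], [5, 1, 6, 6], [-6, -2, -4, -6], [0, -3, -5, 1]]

Forward elimination:
R2 <- R2 - (-5/3)*R1:  [    0  13/3  -2/3    11 ]
R3 <- R3 - (2)*R1:  [   0   -6    4  -12 ]
R3 <- R3 - (-18/13)*R2:  [     0      0  40/13  42/13 ]
R4 <- R4 - (-9/13)*R2:  [      0       0  -71/13  112/13 ]
R4 <- R4 - (-71/40)*R3:  [      0       0       0  287/20 ]
Upper-triangular form:
[ -3     2     -4       3 ]
[  0  13/3   -2/3      11 ]
[  0     0  40/13   42/13 ]
[  0     0      0  287/20 ]
det(A) = (-1)^0 * (-3) * (13/3) * (40/13) * (287/20) = -574  (0 row swaps -> sign +1)

det(A) = -574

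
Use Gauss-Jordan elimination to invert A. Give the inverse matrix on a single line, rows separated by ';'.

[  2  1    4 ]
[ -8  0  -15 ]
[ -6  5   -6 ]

inverse = [75/32 13/16 -15/32; 21/16 3/8 -1/16; -5/4 -1/2 1/4]

Gauss-Jordan on [A | I]:
R1 <- (1/2)*R1:  [   1  1/2    2  |  1/2    0    0 ]
R2 <- R2 - (-8)*R1:  [ 0  4  1  |  4  1  0 ]
R3 <- R3 - (-6)*R1:  [ 0  8  6  |  3  0  1 ]
R2 <- (1/4)*R2:  [   0    1  1/4  |    1  1/4    0 ]
R1 <- R1 - (1/2)*R2:  [    1     0  15/8  |     0  -1/8     0 ]
R3 <- R3 - (8)*R2:  [  0   0   4  |  -5  -2   1 ]
R3 <- (1/4)*R3:  [    0     0     1  |  -5/4  -1/2   1/4 ]
R1 <- R1 - (15/8)*R3:  [      1       0       0  |   75/32   13/16  -15/32 ]
R2 <- R2 - (1/4)*R3:  [     0      1      0  |  21/16    3/8  -1/16 ]
Right block of [I | A^{-1}] is the inverse:
[ 75/32  13/16  -15/32 ]
[ 21/16    3/8   -1/16 ]
[  -5/4   -1/2     1/4 ]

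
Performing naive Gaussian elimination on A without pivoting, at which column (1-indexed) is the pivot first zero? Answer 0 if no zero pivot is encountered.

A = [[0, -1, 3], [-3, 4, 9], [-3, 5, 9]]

first zero-pivot column = 1

Naive forward elimination:
Pivot entry (1,1) is zero but row 2 has -3 in column 1 -> naive elimination stops; a row interchange (e.g. R1 <-> R2) would be required here.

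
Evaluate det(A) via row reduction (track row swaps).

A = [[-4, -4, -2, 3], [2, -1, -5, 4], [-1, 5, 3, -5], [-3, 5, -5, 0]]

Forward elimination:
R2 <- R2 - (-1/2)*R1:  [    0    -3    -6  11/2 ]
R3 <- R3 - (1/4)*R1:  [     0      6    7/2  -23/4 ]
R4 <- R4 - (3/4)*R1:  [    0     8  -7/2  -9/4 ]
R3 <- R3 - (-2)*R2:  [     0      0  -17/2   21/4 ]
R4 <- R4 - (-8/3)*R2:  [      0       0   -39/2  149/12 ]
R4 <- R4 - (39/17)*R3:  [     0      0      0  19/51 ]
Upper-triangular form:
[ -4  -4     -2      3 ]
[  0  -3     -6   11/2 ]
[  0   0  -17/2   21/4 ]
[  0   0      0  19/51 ]
det(A) = (-1)^0 * (-4) * (-3) * (-17/2) * (19/51) = -38  (0 row swaps -> sign +1)

det(A) = -38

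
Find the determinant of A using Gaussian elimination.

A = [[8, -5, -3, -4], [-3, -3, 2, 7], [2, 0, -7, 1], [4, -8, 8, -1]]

det(A) = -91

Forward elimination:
R2 <- R2 - (-3/8)*R1:  [     0  -39/8    7/8   11/2 ]
R3 <- R3 - (1/4)*R1:  [     0    5/4  -25/4      2 ]
R4 <- R4 - (1/2)*R1:  [     0  -11/2   19/2      1 ]
R3 <- R3 - (-10/39)*R2:  [       0        0  -235/39   133/39 ]
R4 <- R4 - (44/39)*R2:  [       0        0   332/39  -203/39 ]
R4 <- R4 - (-332/235)*R3:  [       0        0        0  -91/235 ]
Upper-triangular form:
[ 8     -5       -3       -4 ]
[ 0  -39/8      7/8     11/2 ]
[ 0      0  -235/39   133/39 ]
[ 0      0        0  -91/235 ]
det(A) = (-1)^0 * (8) * (-39/8) * (-235/39) * (-91/235) = -91  (0 row swaps -> sign +1)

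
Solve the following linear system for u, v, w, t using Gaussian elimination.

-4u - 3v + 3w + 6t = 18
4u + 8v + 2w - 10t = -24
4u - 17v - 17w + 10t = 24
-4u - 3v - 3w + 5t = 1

Forward elimination on [A|b]:
R2 <- R2 - (-1)*R1:  [  0   5   5  -4  -6 ]
R3 <- R3 - (-1)*R1:  [   0  -20  -14   16   42 ]
R4 <- R4 - (1)*R1:  [   0    0   -6   -1  -17 ]
R3 <- R3 - (-4)*R2:  [  0   0   6   0  18 ]
R4 <- R4 - (-1)*R3:  [  0   0   0  -1   1 ]
Row echelon form:
[ -4  -3  3   6  |  18 ]
[  0   5  5  -4  |  -6 ]
[  0   0  6   0  |  18 ]
[  0   0  0  -1  |   1 ]
Back-substitution:
t = (1) / -1 = -1
w = (18) / 6 = 3
v = (-6 - (5)*(3) - (-4)*(-1)) / 5 = -5
u = (18 - (-3)*(-5) - (3)*(3) - (6)*(-1)) / -4 = 0

(0, -5, 3, -1)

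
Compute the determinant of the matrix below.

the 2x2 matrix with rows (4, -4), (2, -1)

det(A) = 4

Forward elimination:
R2 <- R2 - (1/2)*R1:  [ 0  1 ]
Upper-triangular form:
[ 4  -4 ]
[ 0   1 ]
det(A) = (-1)^0 * (4) * (1) = 4  (0 row swaps -> sign +1)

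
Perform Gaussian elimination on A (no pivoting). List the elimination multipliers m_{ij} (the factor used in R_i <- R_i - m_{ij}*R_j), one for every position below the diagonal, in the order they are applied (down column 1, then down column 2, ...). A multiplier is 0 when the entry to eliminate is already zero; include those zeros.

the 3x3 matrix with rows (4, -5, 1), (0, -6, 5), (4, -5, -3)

multipliers: 0, 1, 0

Forward elimination:
R2: entry in column 1 is already 0 -> m_{21} = 0 (no row operation needed)
R3 <- R3 - (1)*R1:  [  0   0  -4 ]
R3: entry in column 2 is already 0 -> m_{32} = 0 (no row operation needed)
Multipliers (in order of application): m_{21} = 0, m_{31} = 1, m_{32} = 0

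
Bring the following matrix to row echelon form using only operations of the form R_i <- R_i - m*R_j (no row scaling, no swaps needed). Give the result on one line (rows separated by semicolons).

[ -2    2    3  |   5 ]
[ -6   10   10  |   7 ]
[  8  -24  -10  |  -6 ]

Forward elimination:
R2 <- R2 - (3)*R1:  [  0   4   1  -8 ]
R3 <- R3 - (-4)*R1:  [   0  -16    2   14 ]
R3 <- R3 - (-4)*R2:  [   0    0    6  -18 ]
Row echelon form:
[ -2  2  3  |    5 ]
[  0  4  1  |   -8 ]
[  0  0  6  |  -18 ]

REF = [-2 2 3 5; 0 4 1 -8; 0 0 6 -18]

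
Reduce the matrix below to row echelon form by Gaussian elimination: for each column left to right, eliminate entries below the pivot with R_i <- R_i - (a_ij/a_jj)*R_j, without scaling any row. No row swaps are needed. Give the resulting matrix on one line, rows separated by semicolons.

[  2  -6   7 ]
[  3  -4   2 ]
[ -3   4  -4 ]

Forward elimination:
R2 <- R2 - (3/2)*R1:  [     0      5  -17/2 ]
R3 <- R3 - (-3/2)*R1:  [    0    -5  13/2 ]
R3 <- R3 - (-1)*R2:  [  0   0  -2 ]
Row echelon form:
[ 2  -6      7 ]
[ 0   5  -17/2 ]
[ 0   0     -2 ]

REF = [2 -6 7; 0 5 -17/2; 0 0 -2]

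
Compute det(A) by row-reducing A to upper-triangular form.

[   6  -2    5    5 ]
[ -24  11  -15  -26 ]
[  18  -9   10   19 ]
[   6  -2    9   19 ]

det(A) = 144

Forward elimination:
R2 <- R2 - (-4)*R1:  [  0   3   5  -6 ]
R3 <- R3 - (3)*R1:  [  0  -3  -5   4 ]
R4 <- R4 - (1)*R1:  [  0   0   4  14 ]
R3 <- R3 - (-1)*R2:  [  0   0   0  -2 ]
R3 <-> R4   (pivot in column 3 was zero)
[ 6  -2  5   5 ]
[ 0   3  5  -6 ]
[ 0   0  4  14 ]
[ 0   0  0  -2 ]
Upper-triangular form:
[ 6  -2  5   5 ]
[ 0   3  5  -6 ]
[ 0   0  4  14 ]
[ 0   0  0  -2 ]
det(A) = (-1)^1 * (6) * (3) * (4) * (-2) = 144  (1 row swap -> sign -1)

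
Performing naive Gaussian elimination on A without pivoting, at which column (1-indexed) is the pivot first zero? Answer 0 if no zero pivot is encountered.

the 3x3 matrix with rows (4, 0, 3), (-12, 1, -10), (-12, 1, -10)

Naive forward elimination:
R2 <- R2 - (-3)*R1:  [  0   1  -1 ]
R3 <- R3 - (-3)*R1:  [  0   1  -1 ]
R3 <- R3 - (1)*R2:  [ 0  0  0 ]
Matrix at this point:
[ 4  0   3 ]
[ 0  1  -1 ]
[ 0  0   0 ]
Pivot entry (3,3) in the last row is zero and there are no rows below to swap with -> zero pivot in column 3 (A is singular).

first zero-pivot column = 3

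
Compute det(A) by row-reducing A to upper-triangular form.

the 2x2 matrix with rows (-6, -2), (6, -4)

det(A) = 36

Forward elimination:
R2 <- R2 - (-1)*R1:  [  0  -6 ]
Upper-triangular form:
[ -6  -2 ]
[  0  -6 ]
det(A) = (-1)^0 * (-6) * (-6) = 36  (0 row swaps -> sign +1)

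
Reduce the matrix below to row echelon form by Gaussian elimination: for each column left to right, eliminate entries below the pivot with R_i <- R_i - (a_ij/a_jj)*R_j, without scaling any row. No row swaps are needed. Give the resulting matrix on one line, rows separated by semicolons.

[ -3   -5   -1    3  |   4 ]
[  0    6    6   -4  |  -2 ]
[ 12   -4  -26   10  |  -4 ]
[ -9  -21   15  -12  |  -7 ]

REF = [-3 -5 -1 3 4; 0 6 6 -4 -2; 0 0 -6 6 4; 0 0 0 -1 -5]

Forward elimination:
R3 <- R3 - (-4)*R1:  [   0  -24  -30   22   12 ]
R4 <- R4 - (3)*R1:  [   0   -6   18  -21  -19 ]
R3 <- R3 - (-4)*R2:  [  0   0  -6   6   4 ]
R4 <- R4 - (-1)*R2:  [   0    0   24  -25  -21 ]
R4 <- R4 - (-4)*R3:  [  0   0   0  -1  -5 ]
Row echelon form:
[ -3  -5  -1   3  |   4 ]
[  0   6   6  -4  |  -2 ]
[  0   0  -6   6  |   4 ]
[  0   0   0  -1  |  -5 ]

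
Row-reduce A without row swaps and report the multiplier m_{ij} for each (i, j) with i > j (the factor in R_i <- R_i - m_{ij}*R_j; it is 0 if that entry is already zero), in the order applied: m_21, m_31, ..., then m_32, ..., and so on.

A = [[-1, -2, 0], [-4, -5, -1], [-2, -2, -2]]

Forward elimination:
R2 <- R2 - (4)*R1:  [  0   3  -1 ]
R3 <- R3 - (2)*R1:  [  0   2  -2 ]
R3 <- R3 - (2/3)*R2:  [    0     0  -4/3 ]
Multipliers (in order of application): m_{21} = 4, m_{31} = 2, m_{32} = 2/3

multipliers: 4, 2, 2/3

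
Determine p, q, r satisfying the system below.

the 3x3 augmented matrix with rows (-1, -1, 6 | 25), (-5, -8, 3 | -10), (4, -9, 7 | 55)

(5, 0, 5)

Forward elimination on [A|b]:
R2 <- R2 - (5)*R1:  [    0    -3   -27  -135 ]
R3 <- R3 - (-4)*R1:  [   0  -13   31  155 ]
R3 <- R3 - (13/3)*R2:  [   0    0  148  740 ]
Row echelon form:
[ -1  -1    6  |    25 ]
[  0  -3  -27  |  -135 ]
[  0   0  148  |   740 ]
Back-substitution:
r = (740) / 148 = 5
q = (-135 - (-27)*(5)) / -3 = 0
p = (25 - (-1)*(0) - (6)*(5)) / -1 = 5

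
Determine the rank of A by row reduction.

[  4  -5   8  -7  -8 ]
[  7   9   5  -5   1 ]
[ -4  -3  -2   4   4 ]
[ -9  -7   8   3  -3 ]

rank(A) = 4

Row reduction:
R2 <- R2 - (7/4)*R1:  [    0  71/4    -9  29/4    15 ]
R3 <- R3 - (-1)*R1:  [  0  -8   6  -3  -4 ]
R4 <- R4 - (-9/4)*R1:  [     0  -73/4     26  -51/4    -21 ]
R3 <- R3 - (-32/71)*R2:  [      0       0  138/71   19/71  196/71 ]
R4 <- R4 - (-73/71)*R2:  [       0        0  1189/71  -376/71  -396/71 ]
R4 <- R4 - (1189/138)*R3:  [         0          0          0  -1049/138   -2026/69 ]
Row echelon form:
[ 4    -5       8         -7        -8 ]
[ 0  71/4      -9       29/4        15 ]
[ 0     0  138/71      19/71    196/71 ]
[ 0     0       0  -1049/138  -2026/69 ]
Nonzero rows / pivot columns: 4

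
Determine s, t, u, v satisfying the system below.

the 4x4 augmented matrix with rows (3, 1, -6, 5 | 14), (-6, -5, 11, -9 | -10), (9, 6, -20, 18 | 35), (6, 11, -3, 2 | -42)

Forward elimination on [A|b]:
R2 <- R2 - (-2)*R1:  [  0  -3  -1   1  18 ]
R3 <- R3 - (3)*R1:  [  0   3  -2   3  -7 ]
R4 <- R4 - (2)*R1:  [   0    9    9   -8  -70 ]
R3 <- R3 - (-1)*R2:  [  0   0  -3   4  11 ]
R4 <- R4 - (-3)*R2:  [   0    0    6   -5  -16 ]
R4 <- R4 - (-2)*R3:  [ 0  0  0  3  6 ]
Row echelon form:
[ 3   1  -6  5  |  14 ]
[ 0  -3  -1  1  |  18 ]
[ 0   0  -3  4  |  11 ]
[ 0   0   0  3  |   6 ]
Back-substitution:
v = (6) / 3 = 2
u = (11 - (4)*(2)) / -3 = -1
t = (18 - (-1)*(-1) - (1)*(2)) / -3 = -5
s = (14 - (1)*(-5) - (-6)*(-1) - (5)*(2)) / 3 = 1

(1, -5, -1, 2)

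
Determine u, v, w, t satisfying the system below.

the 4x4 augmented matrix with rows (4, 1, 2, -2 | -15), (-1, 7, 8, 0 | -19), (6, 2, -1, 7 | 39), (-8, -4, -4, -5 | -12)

Forward elimination on [A|b]:
R2 <- R2 - (-1/4)*R1:  [     0   29/4   17/2   -1/2  -91/4 ]
R3 <- R3 - (3/2)*R1:  [     0    1/2     -4     10  123/2 ]
R4 <- R4 - (-2)*R1:  [   0   -2    0   -9  -42 ]
R3 <- R3 - (2/29)*R2:  [       0        0  -133/29   291/29  1829/29 ]
R4 <- R4 - (-8/29)*R2:  [        0         0     68/29   -265/29  -1400/29 ]
R4 <- R4 - (-68/133)*R3:  [         0          0          0   -533/133  -2132/133 ]
Row echelon form:
[ 4     1        2        -2  |        -15 ]
[ 0  29/4     17/2      -1/2  |      -91/4 ]
[ 0     0  -133/29    291/29  |    1829/29 ]
[ 0     0        0  -533/133  |  -2132/133 ]
Back-substitution:
t = (-2132/133) / (-533/133) = 4
w = (1829/29 - (291/29)*(4)) / (-133/29) = -5
v = (-91/4 - (17/2)*(-5) - (-1/2)*(4)) / (29/4) = 3
u = (-15 - (1)*(3) - (2)*(-5) - (-2)*(4)) / 4 = 0

(0, 3, -5, 4)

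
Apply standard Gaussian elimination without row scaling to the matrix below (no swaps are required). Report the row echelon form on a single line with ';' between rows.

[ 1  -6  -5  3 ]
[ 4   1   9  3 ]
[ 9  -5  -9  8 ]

REF = [1 -6 -5 3; 0 25 29 -9; 0 0 -521/25 -34/25]

Forward elimination:
R2 <- R2 - (4)*R1:  [  0  25  29  -9 ]
R3 <- R3 - (9)*R1:  [   0   49   36  -19 ]
R3 <- R3 - (49/25)*R2:  [       0        0  -521/25   -34/25 ]
Row echelon form:
[ 1  -6       -5       3 ]
[ 0  25       29      -9 ]
[ 0   0  -521/25  -34/25 ]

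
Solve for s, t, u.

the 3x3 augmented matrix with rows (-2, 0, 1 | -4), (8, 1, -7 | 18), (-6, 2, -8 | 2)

(1, -4, -2)

Forward elimination on [A|b]:
R2 <- R2 - (-4)*R1:  [  0   1  -3   2 ]
R3 <- R3 - (3)*R1:  [   0    2  -11   14 ]
R3 <- R3 - (2)*R2:  [  0   0  -5  10 ]
Row echelon form:
[ -2  0   1  |  -4 ]
[  0  1  -3  |   2 ]
[  0  0  -5  |  10 ]
Back-substitution:
u = (10) / -5 = -2
t = (2 - (-3)*(-2)) / 1 = -4
s = (-4 - (1)*(-2)) / -2 = 1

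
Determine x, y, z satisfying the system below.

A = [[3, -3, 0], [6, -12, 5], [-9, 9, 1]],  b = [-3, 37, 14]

(-4, -3, 5)

Forward elimination on [A|b]:
R2 <- R2 - (2)*R1:  [  0  -6   5  43 ]
R3 <- R3 - (-3)*R1:  [ 0  0  1  5 ]
Row echelon form:
[ 3  -3  0  |  -3 ]
[ 0  -6  5  |  43 ]
[ 0   0  1  |   5 ]
Back-substitution:
z = (5) / 1 = 5
y = (43 - (5)*(5)) / -6 = -3
x = (-3 - (-3)*(-3)) / 3 = -4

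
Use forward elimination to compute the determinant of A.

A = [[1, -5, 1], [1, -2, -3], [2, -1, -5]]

det(A) = 15

Forward elimination:
R2 <- R2 - (1)*R1:  [  0   3  -4 ]
R3 <- R3 - (2)*R1:  [  0   9  -7 ]
R3 <- R3 - (3)*R2:  [ 0  0  5 ]
Upper-triangular form:
[ 1  -5   1 ]
[ 0   3  -4 ]
[ 0   0   5 ]
det(A) = (-1)^0 * (1) * (3) * (5) = 15  (0 row swaps -> sign +1)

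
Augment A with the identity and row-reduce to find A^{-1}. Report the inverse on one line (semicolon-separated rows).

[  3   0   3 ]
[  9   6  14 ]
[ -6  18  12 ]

Gauss-Jordan on [A | I]:
R1 <- (1/3)*R1:  [   1    0    1  |  1/3    0    0 ]
R2 <- R2 - (9)*R1:  [  0   6   5  |  -3   1   0 ]
R3 <- R3 - (-6)*R1:  [  0  18  18  |   2   0   1 ]
R2 <- (1/6)*R2:  [    0     1   5/6  |  -1/2   1/6     0 ]
R3 <- R3 - (18)*R2:  [  0   0   3  |  11  -3   1 ]
R3 <- (1/3)*R3:  [    0     0     1  |  11/3    -1   1/3 ]
R1 <- R1 - (1)*R3:  [     1      0      0  |  -10/3      1   -1/3 ]
R2 <- R2 - (5/6)*R3:  [     0      1      0  |  -32/9      1  -5/18 ]
Right block of [I | A^{-1}] is the inverse:
[ -10/3   1   -1/3 ]
[ -32/9   1  -5/18 ]
[  11/3  -1    1/3 ]

inverse = [-10/3 1 -1/3; -32/9 1 -5/18; 11/3 -1 1/3]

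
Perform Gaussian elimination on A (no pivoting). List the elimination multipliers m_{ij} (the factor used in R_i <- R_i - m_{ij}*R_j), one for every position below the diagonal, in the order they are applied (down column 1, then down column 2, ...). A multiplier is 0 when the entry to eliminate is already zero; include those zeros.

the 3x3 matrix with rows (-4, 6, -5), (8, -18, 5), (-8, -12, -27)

multipliers: -2, 2, 4

Forward elimination:
R2 <- R2 - (-2)*R1:  [  0  -6  -5 ]
R3 <- R3 - (2)*R1:  [   0  -24  -17 ]
R3 <- R3 - (4)*R2:  [ 0  0  3 ]
Multipliers (in order of application): m_{21} = -2, m_{31} = 2, m_{32} = 4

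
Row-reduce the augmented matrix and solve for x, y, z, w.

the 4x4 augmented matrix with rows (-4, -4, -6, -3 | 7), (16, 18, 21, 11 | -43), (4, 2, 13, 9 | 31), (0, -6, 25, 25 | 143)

Forward elimination on [A|b]:
R2 <- R2 - (-4)*R1:  [   0    2   -3   -1  -15 ]
R3 <- R3 - (-1)*R1:  [  0  -2   7   6  38 ]
R3 <- R3 - (-1)*R2:  [  0   0   4   5  23 ]
R4 <- R4 - (-3)*R2:  [  0   0  16  22  98 ]
R4 <- R4 - (4)*R3:  [ 0  0  0  2  6 ]
Row echelon form:
[ -4  -4  -6  -3  |    7 ]
[  0   2  -3  -1  |  -15 ]
[  0   0   4   5  |   23 ]
[  0   0   0   2  |    6 ]
Back-substitution:
w = (6) / 2 = 3
z = (23 - (5)*(3)) / 4 = 2
y = (-15 - (-3)*(2) - (-1)*(3)) / 2 = -3
x = (7 - (-4)*(-3) - (-6)*(2) - (-3)*(3)) / -4 = -4

(-4, -3, 2, 3)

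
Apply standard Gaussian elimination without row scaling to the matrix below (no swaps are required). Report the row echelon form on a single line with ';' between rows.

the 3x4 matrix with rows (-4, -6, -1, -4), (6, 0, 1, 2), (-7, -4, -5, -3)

Forward elimination:
R2 <- R2 - (-3/2)*R1:  [    0    -9  -1/2    -4 ]
R3 <- R3 - (7/4)*R1:  [     0   13/2  -13/4      4 ]
R3 <- R3 - (-13/18)*R2:  [      0       0  -65/18    10/9 ]
Row echelon form:
[ -4  -6      -1    -4 ]
[  0  -9    -1/2    -4 ]
[  0   0  -65/18  10/9 ]

REF = [-4 -6 -1 -4; 0 -9 -1/2 -4; 0 0 -65/18 10/9]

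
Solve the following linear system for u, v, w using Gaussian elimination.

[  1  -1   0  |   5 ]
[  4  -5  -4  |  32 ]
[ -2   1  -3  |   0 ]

Forward elimination on [A|b]:
R2 <- R2 - (4)*R1:  [  0  -1  -4  12 ]
R3 <- R3 - (-2)*R1:  [  0  -1  -3  10 ]
R3 <- R3 - (1)*R2:  [  0   0   1  -2 ]
Row echelon form:
[ 1  -1   0  |   5 ]
[ 0  -1  -4  |  12 ]
[ 0   0   1  |  -2 ]
Back-substitution:
w = (-2) / 1 = -2
v = (12 - (-4)*(-2)) / -1 = -4
u = (5 - (-1)*(-4)) / 1 = 1

(1, -4, -2)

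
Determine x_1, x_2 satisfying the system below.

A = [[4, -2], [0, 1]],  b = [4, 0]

Forward elimination on [A|b]:
Row echelon form:
[ 4  -2  |  4 ]
[ 0   1  |  0 ]
Back-substitution:
x_2 = (0) / 1 = 0
x_1 = (4 - (-2)*(0)) / 4 = 1

(1, 0)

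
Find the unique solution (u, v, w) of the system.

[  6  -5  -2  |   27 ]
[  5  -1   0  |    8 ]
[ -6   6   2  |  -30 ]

Forward elimination on [A|b]:
R2 <- R2 - (5/6)*R1:  [     0   19/6    5/3  -29/2 ]
R3 <- R3 - (-1)*R1:  [  0   1   0  -3 ]
R3 <- R3 - (6/19)*R2:  [      0       0  -10/19   30/19 ]
Row echelon form:
[ 6    -5      -2  |     27 ]
[ 0  19/6     5/3  |  -29/2 ]
[ 0     0  -10/19  |  30/19 ]
Back-substitution:
w = (30/19) / (-10/19) = -3
v = (-29/2 - (5/3)*(-3)) / (19/6) = -3
u = (27 - (-5)*(-3) - (-2)*(-3)) / 6 = 1

(1, -3, -3)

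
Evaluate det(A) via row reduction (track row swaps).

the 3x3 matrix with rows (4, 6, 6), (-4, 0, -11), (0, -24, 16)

Forward elimination:
R2 <- R2 - (-1)*R1:  [  0   6  -5 ]
R3 <- R3 - (-4)*R2:  [  0   0  -4 ]
Upper-triangular form:
[ 4  6   6 ]
[ 0  6  -5 ]
[ 0  0  -4 ]
det(A) = (-1)^0 * (4) * (6) * (-4) = -96  (0 row swaps -> sign +1)

det(A) = -96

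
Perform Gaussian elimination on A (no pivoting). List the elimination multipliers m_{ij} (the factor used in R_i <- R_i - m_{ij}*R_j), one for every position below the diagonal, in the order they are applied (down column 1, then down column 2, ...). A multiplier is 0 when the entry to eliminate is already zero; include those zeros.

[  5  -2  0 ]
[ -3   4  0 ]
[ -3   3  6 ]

multipliers: -3/5, -3/5, 9/14

Forward elimination:
R2 <- R2 - (-3/5)*R1:  [    0  14/5     0 ]
R3 <- R3 - (-3/5)*R1:  [   0  9/5    6 ]
R3 <- R3 - (9/14)*R2:  [ 0  0  6 ]
Multipliers (in order of application): m_{21} = -3/5, m_{31} = -3/5, m_{32} = 9/14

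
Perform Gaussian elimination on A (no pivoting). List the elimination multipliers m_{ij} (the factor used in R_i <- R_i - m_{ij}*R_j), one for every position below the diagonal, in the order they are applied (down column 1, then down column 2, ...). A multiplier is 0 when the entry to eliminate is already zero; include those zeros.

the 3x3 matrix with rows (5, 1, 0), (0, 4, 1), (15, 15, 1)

multipliers: 0, 3, 3

Forward elimination:
R2: entry in column 1 is already 0 -> m_{21} = 0 (no row operation needed)
R3 <- R3 - (3)*R1:  [  0  12   1 ]
R3 <- R3 - (3)*R2:  [  0   0  -2 ]
Multipliers (in order of application): m_{21} = 0, m_{31} = 3, m_{32} = 3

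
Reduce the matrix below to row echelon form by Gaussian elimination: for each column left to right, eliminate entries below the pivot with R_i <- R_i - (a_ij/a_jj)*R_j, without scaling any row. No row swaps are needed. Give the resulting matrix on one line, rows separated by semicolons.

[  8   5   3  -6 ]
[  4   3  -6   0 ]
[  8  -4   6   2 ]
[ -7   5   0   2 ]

Forward elimination:
R2 <- R2 - (1/2)*R1:  [     0    1/2  -15/2      3 ]
R3 <- R3 - (1)*R1:  [  0  -9   3   8 ]
R4 <- R4 - (-7/8)*R1:  [     0   75/8   21/8  -13/4 ]
R3 <- R3 - (-18)*R2:  [    0     0  -132    62 ]
R4 <- R4 - (75/4)*R2:  [      0       0   573/4  -119/2 ]
R4 <- R4 - (-191/176)*R3:  [      0       0       0  685/88 ]
Row echelon form:
[ 8    5      3      -6 ]
[ 0  1/2  -15/2       3 ]
[ 0    0   -132      62 ]
[ 0    0      0  685/88 ]

REF = [8 5 3 -6; 0 1/2 -15/2 3; 0 0 -132 62; 0 0 0 685/88]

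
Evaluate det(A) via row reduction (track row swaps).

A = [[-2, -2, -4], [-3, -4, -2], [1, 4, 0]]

Forward elimination:
R2 <- R2 - (3/2)*R1:  [  0  -1   4 ]
R3 <- R3 - (-1/2)*R1:  [  0   3  -2 ]
R3 <- R3 - (-3)*R2:  [  0   0  10 ]
Upper-triangular form:
[ -2  -2  -4 ]
[  0  -1   4 ]
[  0   0  10 ]
det(A) = (-1)^0 * (-2) * (-1) * (10) = 20  (0 row swaps -> sign +1)

det(A) = 20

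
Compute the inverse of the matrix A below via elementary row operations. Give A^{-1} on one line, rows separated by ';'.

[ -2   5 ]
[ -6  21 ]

inverse = [-7/4 5/12; -1/2 1/6]

Gauss-Jordan on [A | I]:
R1 <- (1/-2)*R1:  [    1  -5/2  |  -1/2     0 ]
R2 <- R2 - (-6)*R1:  [  0   6  |  -3   1 ]
R2 <- (1/6)*R2:  [    0     1  |  -1/2   1/6 ]
R1 <- R1 - (-5/2)*R2:  [    1     0  |  -7/4  5/12 ]
Right block of [I | A^{-1}] is the inverse:
[ -7/4  5/12 ]
[ -1/2   1/6 ]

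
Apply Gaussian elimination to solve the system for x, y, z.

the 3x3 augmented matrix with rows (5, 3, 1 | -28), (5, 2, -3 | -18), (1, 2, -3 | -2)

Forward elimination on [A|b]:
R2 <- R2 - (1)*R1:  [  0  -1  -4  10 ]
R3 <- R3 - (1/5)*R1:  [     0    7/5  -16/5   18/5 ]
R3 <- R3 - (-7/5)*R2:  [     0      0  -44/5   88/5 ]
Row echelon form:
[ 5   3      1  |   -28 ]
[ 0  -1     -4  |    10 ]
[ 0   0  -44/5  |  88/5 ]
Back-substitution:
z = (88/5) / (-44/5) = -2
y = (10 - (-4)*(-2)) / -1 = -2
x = (-28 - (3)*(-2) - (1)*(-2)) / 5 = -4

(-4, -2, -2)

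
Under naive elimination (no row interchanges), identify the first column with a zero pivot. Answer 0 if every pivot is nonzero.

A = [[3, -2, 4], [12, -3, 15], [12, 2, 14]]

Naive forward elimination:
R2 <- R2 - (4)*R1:  [  0   5  -1 ]
R3 <- R3 - (4)*R1:  [  0  10  -2 ]
R3 <- R3 - (2)*R2:  [ 0  0  0 ]
Matrix at this point:
[ 3  -2   4 ]
[ 0   5  -1 ]
[ 0   0   0 ]
Pivot entry (3,3) in the last row is zero and there are no rows below to swap with -> zero pivot in column 3 (A is singular).

first zero-pivot column = 3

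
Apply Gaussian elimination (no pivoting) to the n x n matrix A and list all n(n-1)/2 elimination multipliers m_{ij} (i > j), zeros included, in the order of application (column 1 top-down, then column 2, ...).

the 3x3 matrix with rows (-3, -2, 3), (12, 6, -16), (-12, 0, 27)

multipliers: -4, 4, -4

Forward elimination:
R2 <- R2 - (-4)*R1:  [  0  -2  -4 ]
R3 <- R3 - (4)*R1:  [  0   8  15 ]
R3 <- R3 - (-4)*R2:  [  0   0  -1 ]
Multipliers (in order of application): m_{21} = -4, m_{31} = 4, m_{32} = -4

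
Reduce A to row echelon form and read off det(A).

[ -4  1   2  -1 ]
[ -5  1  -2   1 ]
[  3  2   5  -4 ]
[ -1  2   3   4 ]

det(A) = -280

Forward elimination:
R2 <- R2 - (5/4)*R1:  [    0  -1/4  -9/2   9/4 ]
R3 <- R3 - (-3/4)*R1:  [     0   11/4   13/2  -19/4 ]
R4 <- R4 - (1/4)*R1:  [    0   7/4   5/2  17/4 ]
R3 <- R3 - (-11)*R2:  [   0    0  -43   20 ]
R4 <- R4 - (-7)*R2:  [   0    0  -29   20 ]
R4 <- R4 - (29/43)*R3:  [      0       0       0  280/43 ]
Upper-triangular form:
[ -4     1     2      -1 ]
[  0  -1/4  -9/2     9/4 ]
[  0     0   -43      20 ]
[  0     0     0  280/43 ]
det(A) = (-1)^0 * (-4) * (-1/4) * (-43) * (280/43) = -280  (0 row swaps -> sign +1)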